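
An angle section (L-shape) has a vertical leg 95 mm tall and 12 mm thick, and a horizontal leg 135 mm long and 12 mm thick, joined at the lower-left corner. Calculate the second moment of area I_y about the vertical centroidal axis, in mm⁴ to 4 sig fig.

Split into non-overlapping primitives; take the origin at the lower-left of the bounding box.
Vertical leg: 12 × 95, A = 1 140 mm², x = 6 mm, Ī = 13 680 mm⁴.
Horizontal leg (remainder): 123 × 12, A = 1 476 mm², x = 73.5 mm, Ī = 1 860 867 mm⁴.
Centroid: x̄ = ΣA·x / ΣA = 44.0849 mm.
Transfer each piece to the vertical centroidal axis using Ī + A·d² with d = x − 44.0849:
  vertical leg: d = -38.0849 mm → contributes +1 667 201 mm⁴
  horizontal leg (remainder): d = 29.4151 mm → contributes +3 137 976 mm⁴
Total I = 4 805 177 mm⁴.

I_y ≈ 4.805 × 10⁶ mm⁴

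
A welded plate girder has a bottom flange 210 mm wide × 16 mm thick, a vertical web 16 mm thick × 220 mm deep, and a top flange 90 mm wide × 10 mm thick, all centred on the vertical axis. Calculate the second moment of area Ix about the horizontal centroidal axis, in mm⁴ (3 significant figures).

Decompose the section into non-overlapping parts with the origin at the bottom-left of its bounding rectangle.
Bottom plate: 210 × 16, A = 3 360 mm², y = 8 mm, Ī = 71 680 mm⁴.
Web plate: 16 × 220, A = 3 520 mm², y = 126 mm, Ī = 14 197 333 mm⁴.
Top plate: 90 × 10, A = 900 mm², y = 241 mm, Ī = 7 500 mm⁴.
Centroid: ȳ = ΣA·y / ΣA = 88.342 mm.
Transfer each piece to the horizontal centroidal axis using Ī + A·d² with d = y − 88.342:
  bottom plate: d = -80.342 mm → contributes +21 759 879 mm⁴
  web plate: d = 37.658 mm → contributes +19 189 159 mm⁴
  top plate: d = 152.66 mm → contributes +20 981 545 mm⁴
Total I = 61 930 584 mm⁴.

Ix ≈ 6.19 × 10⁷ mm⁴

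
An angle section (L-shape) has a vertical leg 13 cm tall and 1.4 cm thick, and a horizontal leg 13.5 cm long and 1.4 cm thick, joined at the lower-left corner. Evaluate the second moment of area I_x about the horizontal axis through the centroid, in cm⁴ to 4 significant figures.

Treat the section as a set of non-overlapping primitives; coordinates are from the bounding-box lower-left.
Vertical leg: 1.4 × 13, A = 18.2 cm², y = 6.5 cm, Ī = 256.317 cm⁴.
Horizontal leg (remainder): 12.1 × 1.4, A = 16.94 cm², y = 0.7 cm, Ī = 2.76687 cm⁴.
Centroid: ȳ = ΣA·y / ΣA = 3.70398 cm.
Transfer each piece to the horizontal axis through the centroid using Ī + A·d² with d = y − 3.70398:
  vertical leg: d = 2.79602 cm → contributes +398.599 cm⁴
  horizontal leg (remainder): d = -3.00398 cm → contributes +155.632 cm⁴
Total I = 554.231 cm⁴.

I_x ≈ 554.2 cm⁴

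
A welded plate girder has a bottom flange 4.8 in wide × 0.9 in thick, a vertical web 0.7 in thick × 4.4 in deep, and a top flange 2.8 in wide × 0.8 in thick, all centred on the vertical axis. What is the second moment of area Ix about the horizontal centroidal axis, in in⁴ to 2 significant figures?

Ix ≈ 48 in⁴

Break the section into simple shapes (no overlaps), measuring from the bottom-left corner of the bounding box.
Bottom plate: 4.8 × 0.9, A = 4.32 in², y = 0.45 in, Ī = 0.2916 in⁴.
Web plate: 0.7 × 4.4, A = 3.08 in², y = 3.1 in, Ī = 4.969 in⁴.
Top plate: 2.8 × 0.8, A = 2.24 in², y = 5.7 in, Ī = 0.1195 in⁴.
Centroid: ȳ = ΣA·y / ΣA = 2.517 in.
Transfer each piece to the horizontal centroidal axis using Ī + A·d² with d = y − 2.517:
  bottom plate: d = -2.067 in → contributes +18.74 in⁴
  web plate: d = 0.5834 in → contributes +6.017 in⁴
  top plate: d = 3.183 in → contributes +22.82 in⁴
Total I = 47.58 in⁴.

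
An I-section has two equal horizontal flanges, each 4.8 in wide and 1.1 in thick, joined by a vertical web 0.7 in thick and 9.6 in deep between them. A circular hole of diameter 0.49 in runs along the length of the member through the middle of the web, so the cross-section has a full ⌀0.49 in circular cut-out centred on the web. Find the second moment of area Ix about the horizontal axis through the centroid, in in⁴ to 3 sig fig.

Ix ≈ 355 in⁴

Break the section into simple shapes (no overlaps), measuring from the bottom-left corner of the bounding box.
Bottom flange: 4.8 × 1.1, A = 5.28 in², y = 0.55 in, Ī = 0.5324 in⁴.
Web: 0.7 × 9.6, A = 6.72 in², y = 5.9 in, Ī = 51.61 in⁴.
Top flange: 4.8 × 1.1, A = 5.28 in², y = 11.25 in, Ī = 0.5324 in⁴.
Hole (subtracted): ⌀0.49, A = 0.18857 in², y = 5.9 in, Ī = 0.0028298 in⁴.
By symmetry the centroid is at mid-height, ȳ = 5.9 in.
Transfer each piece to the horizontal axis through the centroid using Ī + A·d² with d = y − 5.9:
  bottom flange: d = -5.35 in → contributes +151.66 in⁴
  web: d = 0 in → contributes +51.61 in⁴
  top flange: d = 5.35 in → contributes +151.66 in⁴
  hole: d = 0 in → contributes −0.0028298 in⁴
Total I = 354.93 in⁴.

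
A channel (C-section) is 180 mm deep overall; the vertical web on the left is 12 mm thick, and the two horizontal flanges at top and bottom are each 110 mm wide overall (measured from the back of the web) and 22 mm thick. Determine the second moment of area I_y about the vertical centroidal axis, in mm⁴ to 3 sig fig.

Break the section into simple shapes (no overlaps), measuring from the bottom-left corner of the bounding box.
Web: 12 × 180, A = 2 160 mm², x = 6 mm, Ī = 25 920 mm⁴.
Top flange (beyond web): 98 × 22, A = 2 156 mm², x = 61 mm, Ī = 1 725 519 mm⁴.
Bottom flange (beyond web): 98 × 22, A = 2 156 mm², x = 61 mm, Ī = 1 725 519 mm⁴.
Centroid: x̄ = ΣA·x / ΣA = 42.644 mm.
Transfer each piece to the vertical centroidal axis using Ī + A·d² with d = x − 42.644:
  web: d = -36.644 mm → contributes +2 926 331 mm⁴
  top flange (beyond web): d = 18.356 mm → contributes +2 451 967 mm⁴
  bottom flange (beyond web): d = 18.356 mm → contributes +2 451 967 mm⁴
Total I = 7 830 265 mm⁴.

I_y ≈ 7.83 × 10⁶ mm⁴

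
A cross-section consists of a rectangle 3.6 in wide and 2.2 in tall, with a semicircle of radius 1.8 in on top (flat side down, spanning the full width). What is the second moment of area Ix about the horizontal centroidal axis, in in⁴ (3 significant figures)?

Decompose the section into non-overlapping parts with the origin at the bottom-left of its bounding rectangle.
Rectangular body: 3.6 × 2.2, A = 7.92 in², y = 1.1 in, Ī = 3.1944 in⁴.
Semicircular cap: semicircle r = 1.8, A = 5.0894 in², y = 2.9639 in, Ī = 1.1522 in⁴.
Centroid: ȳ = ΣA·y / ΣA = 1.8292 in.
Transfer each piece to the horizontal centroidal axis using Ī + A·d² with d = y − 1.8292:
  rectangular body: d = -0.72919 in → contributes +7.4056 in⁴
  semicircular cap: d = 1.1348 in → contributes +7.7056 in⁴
Total I = 15.111 in⁴.

Ix ≈ 15.1 in⁴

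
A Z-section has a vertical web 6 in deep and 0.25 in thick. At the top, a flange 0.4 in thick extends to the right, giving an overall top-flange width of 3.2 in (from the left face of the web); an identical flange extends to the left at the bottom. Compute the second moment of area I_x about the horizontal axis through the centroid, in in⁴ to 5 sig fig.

Decompose the section into non-overlapping parts with the origin at the bottom-left of its bounding rectangle.
Web: 0.25 × 6, A = 1.5 in², y = 3 in, Ī = 4.5 in⁴.
Top flange (beyond web): 2.95 × 0.4, A = 1.18 in², y = 5.8 in, Ī = 0.01573333 in⁴.
Bottom flange (beyond web): 2.95 × 0.4, A = 1.18 in², y = 0.2 in, Ī = 0.01573333 in⁴.
Centroid: ȳ = ΣA·y / ΣA = 3 in.
Transfer each piece to the horizontal axis through the centroid using Ī + A·d² with d = y − 3:
  web: d = 0 in → contributes +4.5 in⁴
  top flange (beyond web): d = 2.8 in → contributes +9.266933 in⁴
  bottom flange (beyond web): d = -2.8 in → contributes +9.266933 in⁴
Total I = 23.03387 in⁴.

I_x ≈ 23.034 in⁴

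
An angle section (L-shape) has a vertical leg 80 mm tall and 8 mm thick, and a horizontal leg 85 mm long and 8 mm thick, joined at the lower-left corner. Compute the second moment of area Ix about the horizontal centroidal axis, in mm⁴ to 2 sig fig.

Decompose the section into non-overlapping parts with the origin at the bottom-left of its bounding rectangle.
Vertical leg: 8 × 80, A = 640 mm², y = 40 mm, Ī = 341 333 mm⁴.
Horizontal leg (remainder): 77 × 8, A = 616 mm², y = 4 mm, Ī = 3 285 mm⁴.
Centroid: ȳ = ΣA·y / ΣA = 22.34 mm.
Transfer each piece to the horizontal centroidal axis using Ī + A·d² with d = y − 22.34:
  vertical leg: d = 17.66 mm → contributes +540 844 mm⁴
  horizontal leg (remainder): d = -18.34 mm → contributes +210 570 mm⁴
Total I = 751 414 mm⁴.

Ix ≈ 7.5 × 10⁵ mm⁴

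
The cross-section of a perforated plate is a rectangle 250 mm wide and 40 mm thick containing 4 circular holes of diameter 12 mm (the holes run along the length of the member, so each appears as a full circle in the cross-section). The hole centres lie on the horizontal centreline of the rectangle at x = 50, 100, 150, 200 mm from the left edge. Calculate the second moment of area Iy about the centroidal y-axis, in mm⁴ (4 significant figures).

Treat the section as a set of non-overlapping primitives; coordinates are from the bounding-box lower-left.
Plate: 250 × 40, A = 10 000 mm², x = 125 mm, Ī = 52 083 333 mm⁴.
Hole 1 (subtracted): ⌀12, A = 113.097 mm², x = 50 mm, Ī = 1017.88 mm⁴.
Hole 2 (subtracted): ⌀12, A = 113.097 mm², x = 100 mm, Ī = 1017.88 mm⁴.
Hole 3 (subtracted): ⌀12, A = 113.097 mm², x = 150 mm, Ī = 1017.88 mm⁴.
Hole 4 (subtracted): ⌀12, A = 113.097 mm², x = 200 mm, Ī = 1017.88 mm⁴.
By symmetry the centroid is at mid-width, x̄ = 125 mm.
Transfer each piece to the centroidal y-axis using Ī + A·d² with d = x − 125:
  plate: d = 0 mm → contributes +52 083 333 mm⁴
  hole 1: d = -75 mm → contributes −637 190 mm⁴
  hole 2: d = -25 mm → contributes −71703.7 mm⁴
  hole 3: d = 25 mm → contributes −71703.7 mm⁴
  hole 4: d = 75 mm → contributes −637 190 mm⁴
Total I = 50 665 545 mm⁴.

Iy ≈ 5.067 × 10⁷ mm⁴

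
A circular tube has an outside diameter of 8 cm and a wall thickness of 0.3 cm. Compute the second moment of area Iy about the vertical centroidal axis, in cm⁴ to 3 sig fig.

Iy ≈ 53.9 cm⁴

Split into non-overlapping primitives; take the origin at the lower-left of the bounding box.
Outer circle: ⌀8, A = 50.265 cm², x = 4 cm, Ī = 201.06 cm⁴.
Bore (subtracted): ⌀7.4, A = 43.008 cm², x = 4 cm, Ī = 147.2 cm⁴.
By symmetry the centroid is at mid-width, x̄ = 4 cm.
All pieces are centred on the vertical centroidal axis, so I = ΣĪ (holes subtracted) = 53.866 cm⁴.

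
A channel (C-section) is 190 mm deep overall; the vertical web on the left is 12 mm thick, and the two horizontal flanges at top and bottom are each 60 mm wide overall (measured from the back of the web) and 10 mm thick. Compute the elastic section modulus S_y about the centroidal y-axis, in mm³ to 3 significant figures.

S_y ≈ 1.82 × 10⁴ mm³

Decompose the section into non-overlapping parts with the origin at the bottom-left of its bounding rectangle.
Web: 12 × 190, A = 2 280 mm², x = 6 mm, Ī = 27 360 mm⁴.
Top flange (beyond web): 48 × 10, A = 480 mm², x = 36 mm, Ī = 92 160 mm⁴.
Bottom flange (beyond web): 48 × 10, A = 480 mm², x = 36 mm, Ī = 92 160 mm⁴.
Centroid: x̄ = ΣA·x / ΣA = 14.889 mm.
Transfer each piece to the centroidal y-axis using Ī + A·d² with d = x − 14.889:
  web: d = -8.8889 mm → contributes +207 508 mm⁴
  top flange (beyond web): d = 21.111 mm → contributes +306 086 mm⁴
  bottom flange (beyond web): d = 21.111 mm → contributes +306 086 mm⁴
Total I = 819 680 mm⁴.
Extreme fibre distance c = 45.111 mm; S = I/c = 18 170 mm³.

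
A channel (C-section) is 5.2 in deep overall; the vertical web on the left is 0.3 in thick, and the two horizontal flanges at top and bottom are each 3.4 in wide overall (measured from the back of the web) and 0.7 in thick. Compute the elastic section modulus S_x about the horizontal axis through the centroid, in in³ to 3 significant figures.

S_x ≈ 9.87 in³

Split into non-overlapping primitives; take the origin at the lower-left of the bounding box.
Web: 0.3 × 5.2, A = 1.56 in², y = 2.6 in, Ī = 3.5152 in⁴.
Top flange (beyond web): 3.1 × 0.7, A = 2.17 in², y = 4.85 in, Ī = 0.088608 in⁴.
Bottom flange (beyond web): 3.1 × 0.7, A = 2.17 in², y = 0.35 in, Ī = 0.088608 in⁴.
By symmetry the centroid is at mid-height, ȳ = 2.6 in.
Transfer each piece to the horizontal axis through the centroid using Ī + A·d² with d = y − 2.6:
  web: d = 0 in → contributes +3.5152 in⁴
  top flange (beyond web): d = 2.25 in → contributes +11.074 in⁴
  bottom flange (beyond web): d = -2.25 in → contributes +11.074 in⁴
Total I = 25.664 in⁴.
Extreme fibre distance c = 2.6 in; S = I/c = 9.8706 in³.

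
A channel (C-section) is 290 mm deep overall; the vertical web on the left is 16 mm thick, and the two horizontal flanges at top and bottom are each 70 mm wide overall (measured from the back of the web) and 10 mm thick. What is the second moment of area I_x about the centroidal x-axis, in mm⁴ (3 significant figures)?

Treat the section as a set of non-overlapping primitives; coordinates are from the bounding-box lower-left.
Web: 16 × 290, A = 4 640 mm², y = 145 mm, Ī = 32 518 667 mm⁴.
Top flange (beyond web): 54 × 10, A = 540 mm², y = 285 mm, Ī = 4 500 mm⁴.
Bottom flange (beyond web): 54 × 10, A = 540 mm², y = 5 mm, Ī = 4 500 mm⁴.
By symmetry the centroid is at mid-height, ȳ = 145 mm.
Transfer each piece to the centroidal x-axis using Ī + A·d² with d = y − 145:
  web: d = 0 mm → contributes +32 518 667 mm⁴
  top flange (beyond web): d = 140 mm → contributes +10 588 500 mm⁴
  bottom flange (beyond web): d = -140 mm → contributes +10 588 500 mm⁴
Total I = 53 695 667 mm⁴.

I_x ≈ 5.37 × 10⁷ mm⁴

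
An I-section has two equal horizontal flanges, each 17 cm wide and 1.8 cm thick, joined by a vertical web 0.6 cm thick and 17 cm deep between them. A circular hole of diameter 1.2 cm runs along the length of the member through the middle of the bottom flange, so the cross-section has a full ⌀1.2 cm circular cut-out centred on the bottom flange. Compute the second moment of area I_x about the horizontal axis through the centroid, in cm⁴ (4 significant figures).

Break the section into simple shapes (no overlaps), measuring from the bottom-left corner of the bounding box.
Bottom flange: 17 × 1.8, A = 30.6 cm², y = 0.9 cm, Ī = 8.262 cm⁴.
Web: 0.6 × 17, A = 10.2 cm², y = 10.3 cm, Ī = 245.65 cm⁴.
Top flange: 17 × 1.8, A = 30.6 cm², y = 19.7 cm, Ī = 8.262 cm⁴.
Hole (subtracted): ⌀1.2, A = 1.13097 cm², y = 0.9 cm, Ī = 0.101788 cm⁴.
Centroid: ȳ = ΣA·y / ΣA = 10.4513 cm.
Transfer each piece to the horizontal axis through the centroid using Ī + A·d² with d = y − 10.4513:
  bottom flange: d = -9.55129 cm → contributes +2799.81 cm⁴
  web: d = -0.151292 cm → contributes +245.883 cm⁴
  top flange: d = 9.24871 cm → contributes +2625.74 cm⁴
  hole: d = -9.55129 cm → contributes −103.277 cm⁴
Total I = 5568.16 cm⁴.

I_x ≈ 5568 cm⁴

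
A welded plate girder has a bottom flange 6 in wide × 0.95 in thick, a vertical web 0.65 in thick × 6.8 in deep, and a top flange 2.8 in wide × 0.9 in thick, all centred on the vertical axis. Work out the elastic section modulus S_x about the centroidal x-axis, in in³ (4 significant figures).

Decompose the section into non-overlapping parts with the origin at the bottom-left of its bounding rectangle.
Bottom plate: 6 × 0.95, A = 5.7 in², y = 0.475 in, Ī = 0.428688 in⁴.
Web plate: 0.65 × 6.8, A = 4.42 in², y = 4.35 in, Ī = 17.0317 in⁴.
Top plate: 2.8 × 0.9, A = 2.52 in², y = 8.2 in, Ī = 0.1701 in⁴.
Centroid: ȳ = ΣA·y / ΣA = 3.37013 in.
Transfer each piece to the centroidal x-axis using Ī + A·d² with d = y − 3.37013:
  bottom plate: d = -2.89513 in → contributes +48.205 in⁴
  web plate: d = 0.979866 in → contributes +21.2755 in⁴
  top plate: d = 4.82987 in → contributes +58.9557 in⁴
Total I = 128.436 in⁴.
Extreme fibre distance c = 5.27987 in; S = I/c = 24.3256 in³.

S_x ≈ 24.33 in³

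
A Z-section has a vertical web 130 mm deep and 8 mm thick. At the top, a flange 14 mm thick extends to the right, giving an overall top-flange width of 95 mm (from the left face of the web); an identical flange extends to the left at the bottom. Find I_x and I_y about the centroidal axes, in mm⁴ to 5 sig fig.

Treat the section as a set of non-overlapping primitives; coordinates are from the bounding-box lower-left.
Web: 8 × 130, A = 1 040 mm², y = 65 mm, Ī = 1 464 667 mm⁴.
Top flange (beyond web): 87 × 14, A = 1 218 mm², y = 123 mm, Ī = 19 894 mm⁴.
Bottom flange (beyond web): 87 × 14, A = 1 218 mm², y = 7 mm, Ī = 19 894 mm⁴.
Centroid: ȳ = ΣA·y / ΣA = 65 mm.
Transfer each piece to the centroidal x-axis using Ī + A·d² with d = y − 65:
  web: d = 0 mm → contributes +1 464 667 mm⁴
  top flange (beyond web): d = 58 mm → contributes +4 117 246 mm⁴
  bottom flange (beyond web): d = -58 mm → contributes +4 117 246 mm⁴
Total I = 9 699 159 mm⁴.
For the y-axis: x̄ = 91 mm.
Repeating about the centroidal y-axis gives I_y = 7 038 279 mm⁴.

I_x ≈ 9.6992 × 10⁶ mm⁴, I_y ≈ 7.0383 × 10⁶ mm⁴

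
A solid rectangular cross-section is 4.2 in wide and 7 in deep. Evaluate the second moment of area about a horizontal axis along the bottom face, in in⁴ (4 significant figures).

The section: 4.2 × 7, A = 29.4 in², y = 3.5 in, Ī = 120.05 in⁴.
Transfer it to the base of the section using Ī + A·d² with d = y − 0:
  the section: d = 3.5 in → contributes +480.2 in⁴
Total I = 480.2 in⁴.

I_base ≈ 480.2 in⁴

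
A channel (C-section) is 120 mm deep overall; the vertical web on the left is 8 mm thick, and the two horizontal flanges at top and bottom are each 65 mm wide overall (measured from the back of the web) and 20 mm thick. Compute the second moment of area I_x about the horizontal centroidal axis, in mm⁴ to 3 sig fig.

I_x ≈ 6.93 × 10⁶ mm⁴

Split into non-overlapping primitives; take the origin at the lower-left of the bounding box.
Web: 8 × 120, A = 960 mm², y = 60 mm, Ī = 1 152 000 mm⁴.
Top flange (beyond web): 57 × 20, A = 1 140 mm², y = 110 mm, Ī = 38 000 mm⁴.
Bottom flange (beyond web): 57 × 20, A = 1 140 mm², y = 10 mm, Ī = 38 000 mm⁴.
By symmetry the centroid is at mid-height, ȳ = 60 mm.
Transfer each piece to the horizontal centroidal axis using Ī + A·d² with d = y − 60:
  web: d = 0 mm → contributes +1 152 000 mm⁴
  top flange (beyond web): d = 50 mm → contributes +2 888 000 mm⁴
  bottom flange (beyond web): d = -50 mm → contributes +2 888 000 mm⁴
Total I = 6 928 000 mm⁴.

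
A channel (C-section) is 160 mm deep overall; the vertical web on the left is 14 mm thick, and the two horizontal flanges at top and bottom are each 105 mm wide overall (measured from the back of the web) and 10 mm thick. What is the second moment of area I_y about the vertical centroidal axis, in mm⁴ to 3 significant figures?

I_y ≈ 4.06 × 10⁶ mm⁴

Decompose the section into non-overlapping parts with the origin at the bottom-left of its bounding rectangle.
Web: 14 × 160, A = 2 240 mm², x = 7 mm, Ī = 36 587 mm⁴.
Top flange (beyond web): 91 × 10, A = 910 mm², x = 59.5 mm, Ī = 627 976 mm⁴.
Bottom flange (beyond web): 91 × 10, A = 910 mm², x = 59.5 mm, Ī = 627 976 mm⁴.
Centroid: x̄ = ΣA·x / ΣA = 30.534 mm.
Transfer each piece to the vertical centroidal axis using Ī + A·d² with d = x − 30.534:
  web: d = -23.534 mm → contributes +1 277 260 mm⁴
  top flange (beyond web): d = 28.966 mm → contributes +1 391 467 mm⁴
  bottom flange (beyond web): d = 28.966 mm → contributes +1 391 467 mm⁴
Total I = 4 060 194 mm⁴.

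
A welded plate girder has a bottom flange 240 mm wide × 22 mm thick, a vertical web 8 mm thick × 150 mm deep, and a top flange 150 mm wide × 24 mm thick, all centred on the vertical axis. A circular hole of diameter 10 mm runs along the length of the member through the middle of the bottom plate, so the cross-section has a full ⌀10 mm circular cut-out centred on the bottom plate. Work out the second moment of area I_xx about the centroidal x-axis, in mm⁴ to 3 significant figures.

I_xx ≈ 6.66 × 10⁷ mm⁴

Treat the section as a set of non-overlapping primitives; coordinates are from the bounding-box lower-left.
Bottom plate: 240 × 22, A = 5 280 mm², y = 11 mm, Ī = 212 960 mm⁴.
Web plate: 8 × 150, A = 1 200 mm², y = 97 mm, Ī = 2 250 000 mm⁴.
Top plate: 150 × 24, A = 3 600 mm², y = 184 mm, Ī = 172 800 mm⁴.
Hole (subtracted): ⌀10, A = 78.54 mm², y = 11 mm, Ī = 490.87 mm⁴.
Centroid: ȳ = ΣA·y / ΣA = 83.589 mm.
Transfer each piece to the centroidal x-axis using Ī + A·d² with d = y − 83.589:
  bottom plate: d = -72.589 mm → contributes +28 034 447 mm⁴
  web plate: d = 13.411 mm → contributes +2 465 813 mm⁴
  top plate: d = 100.41 mm → contributes +36 469 038 mm⁴
  hole: d = -72.589 mm → contributes −414 335 mm⁴
Total I = 66 554 964 mm⁴.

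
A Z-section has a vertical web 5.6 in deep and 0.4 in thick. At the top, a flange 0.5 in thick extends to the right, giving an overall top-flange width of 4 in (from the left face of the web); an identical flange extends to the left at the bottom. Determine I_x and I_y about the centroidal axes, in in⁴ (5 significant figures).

Decompose the section into non-overlapping parts with the origin at the bottom-left of its bounding rectangle.
Web: 0.4 × 5.6, A = 2.24 in², y = 2.8 in, Ī = 5.853867 in⁴.
Top flange (beyond web): 3.6 × 0.5, A = 1.8 in², y = 5.35 in, Ī = 0.0375 in⁴.
Bottom flange (beyond web): 3.6 × 0.5, A = 1.8 in², y = 0.25 in, Ī = 0.0375 in⁴.
Centroid: ȳ = ΣA·y / ΣA = 2.8 in.
Transfer each piece to the centroidal x-axis using Ī + A·d² with d = y − 2.8:
  web: d = 0 in → contributes +5.853867 in⁴
  top flange (beyond web): d = 2.55 in → contributes +11.742 in⁴
  bottom flange (beyond web): d = -2.55 in → contributes +11.742 in⁴
Total I = 29.33787 in⁴.
For the y-axis: x̄ = 3.8 in.
Repeating about the centroidal y-axis gives I_y = 18.31787 in⁴.

I_x ≈ 29.338 in⁴, I_y ≈ 18.318 in⁴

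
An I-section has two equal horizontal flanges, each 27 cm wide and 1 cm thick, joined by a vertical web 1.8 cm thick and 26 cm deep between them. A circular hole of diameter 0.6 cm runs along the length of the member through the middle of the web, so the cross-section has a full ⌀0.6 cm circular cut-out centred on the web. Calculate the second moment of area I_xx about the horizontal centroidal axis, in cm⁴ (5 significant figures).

Break the section into simple shapes (no overlaps), measuring from the bottom-left corner of the bounding box.
Bottom flange: 27 × 1, A = 27 cm², y = 0.5 cm, Ī = 2.25 cm⁴.
Web: 1.8 × 26, A = 46.8 cm², y = 14 cm, Ī = 2636.4 cm⁴.
Top flange: 27 × 1, A = 27 cm², y = 27.5 cm, Ī = 2.25 cm⁴.
Hole (subtracted): ⌀0.6, A = 0.2827433 cm², y = 14 cm, Ī = 0.006361725 cm⁴.
By symmetry the centroid is at mid-height, ȳ = 14 cm.
Transfer each piece to the horizontal centroidal axis using Ī + A·d² with d = y − 14:
  bottom flange: d = -13.5 cm → contributes +4 923 cm⁴
  web: d = 0 cm → contributes +2636.4 cm⁴
  top flange: d = 13.5 cm → contributes +4 923 cm⁴
  hole: d = 0 cm → contributes −0.006361725 cm⁴
Total I = 12482.39 cm⁴.

I_xx ≈ 1.2482 × 10⁴ cm⁴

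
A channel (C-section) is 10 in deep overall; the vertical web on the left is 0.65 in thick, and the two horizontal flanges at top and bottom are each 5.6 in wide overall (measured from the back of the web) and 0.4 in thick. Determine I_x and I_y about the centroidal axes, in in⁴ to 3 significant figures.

Treat the section as a set of non-overlapping primitives; coordinates are from the bounding-box lower-left.
Web: 0.65 × 10, A = 6.5 in², y = 5 in, Ī = 54.167 in⁴.
Top flange (beyond web): 4.95 × 0.4, A = 1.98 in², y = 9.8 in, Ī = 0.0264 in⁴.
Bottom flange (beyond web): 4.95 × 0.4, A = 1.98 in², y = 0.2 in, Ī = 0.0264 in⁴.
By symmetry the centroid is at mid-height, ȳ = 5 in.
Transfer each piece to the centroidal x-axis using Ī + A·d² with d = y − 5:
  web: d = 0 in → contributes +54.167 in⁴
  top flange (beyond web): d = 4.8 in → contributes +45.646 in⁴
  bottom flange (beyond web): d = -4.8 in → contributes +45.646 in⁴
Total I = 145.46 in⁴.
For the y-axis: x̄ = 1.385 in.
Repeating about the centroidal y-axis gives I_y = 27.607 in⁴.

I_x ≈ 145 in⁴, I_y ≈ 27.6 in⁴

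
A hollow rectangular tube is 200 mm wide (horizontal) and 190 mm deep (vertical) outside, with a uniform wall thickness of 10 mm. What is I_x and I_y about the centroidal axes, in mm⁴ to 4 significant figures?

Break the section into simple shapes (no overlaps), measuring from the bottom-left corner of the bounding box.
Outer rectangle: 200 × 190, A = 38 000 mm², y = 95 mm, Ī = 114 316 667 mm⁴.
Inner void (subtracted): 180 × 170, A = 30 600 mm², y = 95 mm, Ī = 73 695 000 mm⁴.
By symmetry the centroid is at mid-height, ȳ = 95 mm.
All pieces are centred on the centroidal x-axis, so I = ΣĪ (holes subtracted) = 40 621 667 mm⁴.
Repeating about the centroidal y-axis gives I_y = 44 046 667 mm⁴.

I_x ≈ 4.062 × 10⁷ mm⁴, I_y ≈ 4.405 × 10⁷ mm⁴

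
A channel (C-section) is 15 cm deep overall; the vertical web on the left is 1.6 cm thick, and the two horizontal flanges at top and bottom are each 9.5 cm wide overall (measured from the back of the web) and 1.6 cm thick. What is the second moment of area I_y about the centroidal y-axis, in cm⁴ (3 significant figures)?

I_y ≈ 414 cm⁴

Treat the section as a set of non-overlapping primitives; coordinates are from the bounding-box lower-left.
Web: 1.6 × 15, A = 24 cm², x = 0.8 cm, Ī = 5.12 cm⁴.
Top flange (beyond web): 7.9 × 1.6, A = 12.64 cm², x = 5.55 cm, Ī = 65.739 cm⁴.
Bottom flange (beyond web): 7.9 × 1.6, A = 12.64 cm², x = 5.55 cm, Ī = 65.739 cm⁴.
Centroid: x̄ = ΣA·x / ΣA = 3.2367 cm.
Transfer each piece to the centroidal y-axis using Ī + A·d² with d = x − 3.2367:
  web: d = -2.4367 cm → contributes +147.62 cm⁴
  top flange (beyond web): d = 2.3133 cm → contributes +133.38 cm⁴
  bottom flange (beyond web): d = 2.3133 cm → contributes +133.38 cm⁴
Total I = 414.38 cm⁴.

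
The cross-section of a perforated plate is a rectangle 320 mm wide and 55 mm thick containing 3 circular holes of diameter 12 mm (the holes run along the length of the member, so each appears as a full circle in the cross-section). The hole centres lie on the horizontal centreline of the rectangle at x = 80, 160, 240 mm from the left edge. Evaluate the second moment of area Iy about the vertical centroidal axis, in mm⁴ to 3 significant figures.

Iy ≈ 1.49 × 10⁸ mm⁴

Treat the section as a set of non-overlapping primitives; coordinates are from the bounding-box lower-left.
Plate: 320 × 55, A = 17 600 mm², x = 160 mm, Ī = 150 186 667 mm⁴.
Hole 1 (subtracted): ⌀12, A = 113.1 mm², x = 80 mm, Ī = 1017.9 mm⁴.
Hole 2 (subtracted): ⌀12, A = 113.1 mm², x = 160 mm, Ī = 1017.9 mm⁴.
Hole 3 (subtracted): ⌀12, A = 113.1 mm², x = 240 mm, Ī = 1017.9 mm⁴.
By symmetry the centroid is at mid-width, x̄ = 160 mm.
Transfer each piece to the vertical centroidal axis using Ī + A·d² with d = x − 160:
  plate: d = 0 mm → contributes +150 186 667 mm⁴
  hole 1: d = -80 mm → contributes −724 841 mm⁴
  hole 2: d = 0 mm → contributes −1017.9 mm⁴
  hole 3: d = 80 mm → contributes −724 841 mm⁴
Total I = 148 735 967 mm⁴.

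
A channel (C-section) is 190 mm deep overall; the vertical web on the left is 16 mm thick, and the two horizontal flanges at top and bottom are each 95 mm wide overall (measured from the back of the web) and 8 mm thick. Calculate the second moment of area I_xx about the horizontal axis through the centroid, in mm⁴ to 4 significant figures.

Break the section into simple shapes (no overlaps), measuring from the bottom-left corner of the bounding box.
Web: 16 × 190, A = 3 040 mm², y = 95 mm, Ī = 9 145 333 mm⁴.
Top flange (beyond web): 79 × 8, A = 632 mm², y = 186 mm, Ī = 3370.67 mm⁴.
Bottom flange (beyond web): 79 × 8, A = 632 mm², y = 4 mm, Ī = 3370.67 mm⁴.
By symmetry the centroid is at mid-height, ȳ = 95 mm.
Transfer each piece to the horizontal axis through the centroid using Ī + A·d² with d = y − 95:
  web: d = 0 mm → contributes +9 145 333 mm⁴
  top flange (beyond web): d = 91 mm → contributes +5 236 963 mm⁴
  bottom flange (beyond web): d = -91 mm → contributes +5 236 963 mm⁴
Total I = 19 619 259 mm⁴.

I_xx ≈ 1.962 × 10⁷ mm⁴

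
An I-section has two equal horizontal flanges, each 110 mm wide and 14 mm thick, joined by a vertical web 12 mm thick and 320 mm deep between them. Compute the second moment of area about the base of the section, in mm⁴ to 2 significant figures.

I_base ≈ 3.3 × 10⁸ mm⁴

Split into non-overlapping primitives; take the origin at the lower-left of the bounding box.
Bottom flange: 110 × 14, A = 1 540 mm², y = 7 mm, Ī = 25 153 mm⁴.
Web: 12 × 320, A = 3 840 mm², y = 174 mm, Ī = 32 768 000 mm⁴.
Top flange: 110 × 14, A = 1 540 mm², y = 341 mm, Ī = 25 153 mm⁴.
Transfer each piece to the base of the section using Ī + A·d² with d = y − 0:
  bottom flange: d = 7 mm → contributes +100 613 mm⁴
  web: d = 174 mm → contributes +149 027 840 mm⁴
  top flange: d = 341 mm → contributes +179 097 893 mm⁴
Total I = 328 226 347 mm⁴.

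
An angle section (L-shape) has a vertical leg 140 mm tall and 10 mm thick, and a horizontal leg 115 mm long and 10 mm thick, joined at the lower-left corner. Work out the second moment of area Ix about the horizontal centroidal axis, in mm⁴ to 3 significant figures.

Ix ≈ 4.83 × 10⁶ mm⁴

Decompose the section into non-overlapping parts with the origin at the bottom-left of its bounding rectangle.
Vertical leg: 10 × 140, A = 1 400 mm², y = 70 mm, Ī = 2 286 667 mm⁴.
Horizontal leg (remainder): 105 × 10, A = 1 050 mm², y = 5 mm, Ī = 8 750 mm⁴.
Centroid: ȳ = ΣA·y / ΣA = 42.143 mm.
Transfer each piece to the horizontal centroidal axis using Ī + A·d² with d = y − 42.143:
  vertical leg: d = 27.857 mm → contributes +3 373 095 mm⁴
  horizontal leg (remainder): d = -37.143 mm → contributes +1 457 321 mm⁴
Total I = 4 830 417 mm⁴.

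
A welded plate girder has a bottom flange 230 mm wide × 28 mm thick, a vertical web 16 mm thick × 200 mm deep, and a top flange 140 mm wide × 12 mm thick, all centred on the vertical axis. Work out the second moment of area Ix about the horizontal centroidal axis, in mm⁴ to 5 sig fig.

Ix ≈ 8.6362 × 10⁷ mm⁴

Decompose the section into non-overlapping parts with the origin at the bottom-left of its bounding rectangle.
Bottom plate: 230 × 28, A = 6 440 mm², y = 14 mm, Ī = 420746.7 mm⁴.
Web plate: 16 × 200, A = 3 200 mm², y = 128 mm, Ī = 10 666 667 mm⁴.
Top plate: 140 × 12, A = 1 680 mm², y = 234 mm, Ī = 20 160 mm⁴.
Centroid: ȳ = ΣA·y / ΣA = 78.87633 mm.
Transfer each piece to the horizontal centroidal axis using Ī + A·d² with d = y − 78.87633:
  bottom plate: d = -64.87633 mm → contributes +27 526 305 mm⁴
  web plate: d = 49.12367 mm → contributes +18 388 700 mm⁴
  top plate: d = 155.1237 mm → contributes +40 446 596 mm⁴
Total I = 86 361 600 mm⁴.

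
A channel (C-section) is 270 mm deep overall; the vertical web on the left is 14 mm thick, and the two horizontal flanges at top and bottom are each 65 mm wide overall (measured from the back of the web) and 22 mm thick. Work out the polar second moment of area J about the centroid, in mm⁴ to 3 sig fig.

J ≈ 5.96 × 10⁷ mm⁴

Split into non-overlapping primitives; take the origin at the lower-left of the bounding box.
Web: 14 × 270, A = 3 780 mm², y = 135 mm, Ī = 22 963 500 mm⁴.
Top flange (beyond web): 51 × 22, A = 1 122 mm², y = 259 mm, Ī = 45 254 mm⁴.
Bottom flange (beyond web): 51 × 22, A = 1 122 mm², y = 11 mm, Ī = 45 254 mm⁴.
By symmetry the centroid is at mid-height, ȳ = 135 mm.
Transfer each piece to the centroidal x-axis using Ī + A·d² with d = y − 135:
  web: d = 0 mm → contributes +22 963 500 mm⁴
  top flange (beyond web): d = 124 mm → contributes +17 297 126 mm⁴
  bottom flange (beyond web): d = -124 mm → contributes +17 297 126 mm⁴
Total I = 57 557 752 mm⁴.
For the y-axis: x̄ = 19.107 mm.
Repeating about the centroidal y-axis gives I_y = 2 035 420 mm⁴.
Polar second moment: J = I_x + I_y = 59 593 172 mm⁴.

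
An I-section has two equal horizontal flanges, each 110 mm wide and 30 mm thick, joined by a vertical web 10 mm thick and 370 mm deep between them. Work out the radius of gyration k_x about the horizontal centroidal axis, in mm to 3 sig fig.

k_x ≈ 173 mm

Treat the section as a set of non-overlapping primitives; coordinates are from the bounding-box lower-left.
Bottom flange: 110 × 30, A = 3 300 mm², y = 15 mm, Ī = 247 500 mm⁴.
Web: 10 × 370, A = 3 700 mm², y = 215 mm, Ī = 42 210 833 mm⁴.
Top flange: 110 × 30, A = 3 300 mm², y = 415 mm, Ī = 247 500 mm⁴.
By symmetry the centroid is at mid-height, ȳ = 215 mm.
Transfer each piece to the horizontal centroidal axis using Ī + A·d² with d = y − 215:
  bottom flange: d = -200 mm → contributes +132 247 500 mm⁴
  web: d = 0 mm → contributes +42 210 833 mm⁴
  top flange: d = 200 mm → contributes +132 247 500 mm⁴
Total I = 306 705 833 mm⁴.
Radius of gyration: k = √(I/A) = √(306 705 833 / 10 300) = 172.56 mm.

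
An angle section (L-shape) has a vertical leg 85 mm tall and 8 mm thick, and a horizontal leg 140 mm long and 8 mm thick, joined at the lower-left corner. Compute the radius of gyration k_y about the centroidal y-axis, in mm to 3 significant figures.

k_y ≈ 45.3 mm

Treat the section as a set of non-overlapping primitives; coordinates are from the bounding-box lower-left.
Vertical leg: 8 × 85, A = 680 mm², x = 4 mm, Ī = 3626.7 mm⁴.
Horizontal leg (remainder): 132 × 8, A = 1 056 mm², x = 74 mm, Ī = 1 533 312 mm⁴.
Centroid: x̄ = ΣA·x / ΣA = 46.581 mm.
Transfer each piece to the centroidal y-axis using Ī + A·d² with d = x − 46.581:
  vertical leg: d = -42.581 mm → contributes +1 236 542 mm⁴
  horizontal leg (remainder): d = 27.419 mm → contributes +2 327 235 mm⁴
Total I = 3 563 777 mm⁴.
Radius of gyration: k = √(I/A) = √(3 563 777 / 1 736) = 45.309 mm.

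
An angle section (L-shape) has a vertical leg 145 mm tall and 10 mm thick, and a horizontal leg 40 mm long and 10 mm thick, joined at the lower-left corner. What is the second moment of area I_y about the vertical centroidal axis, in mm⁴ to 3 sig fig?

I_y ≈ 1.34 × 10⁵ mm⁴

Split into non-overlapping primitives; take the origin at the lower-left of the bounding box.
Vertical leg: 10 × 145, A = 1 450 mm², x = 5 mm, Ī = 12 083 mm⁴.
Horizontal leg (remainder): 30 × 10, A = 300 mm², x = 25 mm, Ī = 22 500 mm⁴.
Centroid: x̄ = ΣA·x / ΣA = 8.4286 mm.
Transfer each piece to the vertical centroidal axis using Ī + A·d² with d = x − 8.4286:
  vertical leg: d = -3.4286 mm → contributes +29 128 mm⁴
  horizontal leg (remainder): d = 16.571 mm → contributes +104 884 mm⁴
Total I = 134 012 mm⁴.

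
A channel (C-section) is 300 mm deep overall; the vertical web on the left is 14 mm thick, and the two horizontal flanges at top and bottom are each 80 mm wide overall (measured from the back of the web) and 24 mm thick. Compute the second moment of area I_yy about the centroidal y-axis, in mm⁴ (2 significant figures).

I_yy ≈ 4.1 × 10⁶ mm⁴

Decompose the section into non-overlapping parts with the origin at the bottom-left of its bounding rectangle.
Web: 14 × 300, A = 4 200 mm², x = 7 mm, Ī = 68 600 mm⁴.
Top flange (beyond web): 66 × 24, A = 1 584 mm², x = 47 mm, Ī = 574 992 mm⁴.
Bottom flange (beyond web): 66 × 24, A = 1 584 mm², x = 47 mm, Ī = 574 992 mm⁴.
Centroid: x̄ = ΣA·x / ΣA = 24.2 mm.
Transfer each piece to the centroidal y-axis using Ī + A·d² with d = x − 24.2:
  web: d = -17.2 mm → contributes +1 310 940 mm⁴
  top flange (beyond web): d = 22.8 mm → contributes +1 398 513 mm⁴
  bottom flange (beyond web): d = 22.8 mm → contributes +1 398 513 mm⁴
Total I = 4 107 965 mm⁴.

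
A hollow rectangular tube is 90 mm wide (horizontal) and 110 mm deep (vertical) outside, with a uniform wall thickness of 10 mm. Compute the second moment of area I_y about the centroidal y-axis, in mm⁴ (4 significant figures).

I_y ≈ 4.110 × 10⁶ mm⁴

Decompose the section into non-overlapping parts with the origin at the bottom-left of its bounding rectangle.
Outer rectangle: 90 × 110, A = 9 900 mm², x = 45 mm, Ī = 6 682 500 mm⁴.
Inner void (subtracted): 70 × 90, A = 6 300 mm², x = 45 mm, Ī = 2 572 500 mm⁴.
By symmetry the centroid is at mid-width, x̄ = 45 mm.
All pieces are centred on the centroidal y-axis, so I = ΣĪ (holes subtracted) = 4 110 000 mm⁴.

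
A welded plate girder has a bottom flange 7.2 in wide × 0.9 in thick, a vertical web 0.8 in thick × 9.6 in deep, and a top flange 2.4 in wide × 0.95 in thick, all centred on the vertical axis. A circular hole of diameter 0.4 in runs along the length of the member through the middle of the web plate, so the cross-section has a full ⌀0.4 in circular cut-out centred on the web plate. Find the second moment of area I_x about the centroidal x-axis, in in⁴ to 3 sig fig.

Decompose the section into non-overlapping parts with the origin at the bottom-left of its bounding rectangle.
Bottom plate: 7.2 × 0.9, A = 6.48 in², y = 0.45 in, Ī = 0.4374 in⁴.
Web plate: 0.8 × 9.6, A = 7.68 in², y = 5.7 in, Ī = 58.982 in⁴.
Top plate: 2.4 × 0.95, A = 2.28 in², y = 10.975 in, Ī = 0.17148 in⁴.
Hole (subtracted): ⌀0.4, A = 0.12566 in², y = 5.7 in, Ī = 0.0012566 in⁴.
Centroid: ȳ = ΣA·y / ΣA = 4.3519 in.
Transfer each piece to the centroidal x-axis using Ī + A·d² with d = y − 4.3519:
  bottom plate: d = -3.9019 in → contributes +99.095 in⁴
  web plate: d = 1.3481 in → contributes +72.939 in⁴
  top plate: d = 6.6231 in → contributes +100.18 in⁴
  hole: d = 1.3481 in → contributes −0.22963 in⁴
Total I = 271.99 in⁴.

I_x ≈ 272 in⁴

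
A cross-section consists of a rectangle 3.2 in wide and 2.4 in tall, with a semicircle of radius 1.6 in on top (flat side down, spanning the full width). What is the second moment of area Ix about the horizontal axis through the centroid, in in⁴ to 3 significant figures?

Ix ≈ 13.7 in⁴

Break the section into simple shapes (no overlaps), measuring from the bottom-left corner of the bounding box.
Rectangular body: 3.2 × 2.4, A = 7.68 in², y = 1.2 in, Ī = 3.6864 in⁴.
Semicircular cap: semicircle r = 1.6, A = 4.0212 in², y = 3.0791 in, Ī = 0.7193 in⁴.
Centroid: ȳ = ΣA·y / ΣA = 1.8458 in.
Transfer each piece to the horizontal axis through the centroid using Ī + A·d² with d = y − 1.8458:
  rectangular body: d = -0.64576 in → contributes +6.889 in⁴
  semicircular cap: d = 1.2333 in → contributes +6.8358 in⁴
Total I = 13.725 in⁴.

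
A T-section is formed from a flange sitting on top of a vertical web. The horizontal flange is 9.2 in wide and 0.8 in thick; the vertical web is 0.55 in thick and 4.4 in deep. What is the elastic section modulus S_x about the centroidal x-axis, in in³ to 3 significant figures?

S_x ≈ 4.00 in³

Decompose the section into non-overlapping parts with the origin at the bottom-left of its bounding rectangle.
Flange: 9.2 × 0.8, A = 7.36 in², y = 4.8 in, Ī = 0.39253 in⁴.
Web: 0.55 × 4.4, A = 2.42 in², y = 2.2 in, Ī = 3.9043 in⁴.
Centroid: ȳ = ΣA·y / ΣA = 4.1566 in.
Transfer each piece to the centroidal x-axis using Ī + A·d² with d = y − 4.1566:
  flange: d = 0.64335 in → contributes +3.4389 in⁴
  web: d = -1.9566 in → contributes +13.169 in⁴
Total I = 16.608 in⁴.
Extreme fibre distance c = 4.1566 in; S = I/c = 3.9955 in³.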